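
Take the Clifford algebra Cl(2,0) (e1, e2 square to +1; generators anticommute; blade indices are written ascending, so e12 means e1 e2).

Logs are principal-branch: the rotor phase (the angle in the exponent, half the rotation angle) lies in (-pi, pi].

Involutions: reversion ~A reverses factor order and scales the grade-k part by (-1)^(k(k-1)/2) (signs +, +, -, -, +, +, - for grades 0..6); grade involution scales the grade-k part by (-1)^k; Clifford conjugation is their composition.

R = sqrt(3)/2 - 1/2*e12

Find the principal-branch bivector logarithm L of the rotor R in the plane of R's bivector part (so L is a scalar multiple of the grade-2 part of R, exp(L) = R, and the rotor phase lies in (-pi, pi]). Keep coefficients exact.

The scalar part of R is sqrt(3)/2, and that scalar determines the rotor phase on the principal branch; recovering the unit plane as bivector-part over sine of the phase gives L = phase * plane.
Concretely: cos(phase) = sqrt(3)/2 gives phase = ±pi/6, and since phase/sin(phase) is even the sign is immaterial: L = (phase/sin(phase)) * <R>_2 = (pi/3) * <R>_2.
Answer: -pi/6*e12


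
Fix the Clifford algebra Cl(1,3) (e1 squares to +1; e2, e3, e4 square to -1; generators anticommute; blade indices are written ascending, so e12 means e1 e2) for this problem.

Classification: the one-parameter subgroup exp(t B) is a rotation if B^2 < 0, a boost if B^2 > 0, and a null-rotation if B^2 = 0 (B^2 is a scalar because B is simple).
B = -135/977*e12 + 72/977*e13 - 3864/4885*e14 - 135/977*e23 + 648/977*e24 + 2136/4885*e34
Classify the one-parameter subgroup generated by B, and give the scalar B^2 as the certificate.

B^2 term by term: the squares give (-135/977)^2*(e12)^2 + (72/977)^2*(e13)^2 + (-3864/4885)^2*(e14)^2 + (-135/977)^2*(e23)^2 + (648/977)^2*(e24)^2 + (2136/4885)^2*(e34)^2 = 18225/954529*(+1) + 5184/954529*(+1) + 14930496/23863225*(+1) + 18225/954529*(-1) + 419904/954529*(-1) + 4562496/23863225*(-1) = 0 (each basis 2-blade squares to minus the product of its generators' squares); cross terms between blades sharing an index anticommute and cancel; the commuting (index-disjoint) pairs give grade-4 terms 2*c*c'*(blade product), which cancel blade by blade — e1234: -115344/954529 - 93312/954529 + 208656/954529 = 0 — confirming B is simple. So B^2 = 0.
Answer: null-rotation, certificate B^2 = 0. The class reads off the invariant scalar 0 directly.


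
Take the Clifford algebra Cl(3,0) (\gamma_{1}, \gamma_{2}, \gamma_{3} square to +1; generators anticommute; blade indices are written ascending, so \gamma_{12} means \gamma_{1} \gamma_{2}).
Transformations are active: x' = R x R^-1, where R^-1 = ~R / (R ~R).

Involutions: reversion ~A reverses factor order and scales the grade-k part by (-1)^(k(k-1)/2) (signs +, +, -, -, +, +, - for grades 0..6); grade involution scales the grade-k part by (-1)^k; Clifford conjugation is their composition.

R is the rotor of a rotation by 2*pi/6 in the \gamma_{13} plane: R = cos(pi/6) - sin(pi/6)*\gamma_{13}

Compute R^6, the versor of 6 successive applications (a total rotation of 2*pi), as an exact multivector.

Half-angle bookkeeping: 6 applications in \gamma_{13} add up to rotor phase 6*pi/6 = \pi, so R^6 = cos(\pi) - sin(\pi)*\gamma_{13}.
cos(\pi) = -1 and sin(\pi) = 0, so R^6 = -1. The total rotation 2*pi is 1 full turn, so every vector returns to itself, yet the rotor is -1, on the OTHER sheet of the double cover (an odd number of 2*pi turns).
Answer: -1


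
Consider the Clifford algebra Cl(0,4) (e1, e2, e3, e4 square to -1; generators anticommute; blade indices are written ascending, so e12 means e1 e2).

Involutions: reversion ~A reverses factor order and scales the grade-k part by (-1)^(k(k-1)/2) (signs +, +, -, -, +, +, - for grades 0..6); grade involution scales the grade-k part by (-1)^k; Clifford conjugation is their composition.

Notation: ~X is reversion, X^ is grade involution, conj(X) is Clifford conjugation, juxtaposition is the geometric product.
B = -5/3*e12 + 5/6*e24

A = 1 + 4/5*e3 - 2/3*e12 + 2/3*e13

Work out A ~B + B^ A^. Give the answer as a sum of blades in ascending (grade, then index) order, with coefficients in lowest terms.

first term: 10/9 + 5/3*e12 - 5/9*e14 - 10/9*e23 - 5/6*e24 + 4/3*e123 + 2/3*e234 + 5/9*e1234
second term: -10/9 - 5/3*e12 - 5/9*e14 - 10/9*e23 + 5/6*e24 + 4/3*e123 + 2/3*e234 - 5/9*e1234
Answer: -10/9*e14 - 20/9*e23 + 8/3*e123 + 4/3*e234


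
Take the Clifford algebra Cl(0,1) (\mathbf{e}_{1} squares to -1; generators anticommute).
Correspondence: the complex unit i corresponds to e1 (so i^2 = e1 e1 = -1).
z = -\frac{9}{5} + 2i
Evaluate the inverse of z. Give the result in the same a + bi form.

In blades: z = -\frac{9}{5} + 2 e_{1}.
With qbar = -\frac{9}{5} - 2 e_{1} (scalar fixed, mapped units negated), z qbar = \frac{181}{25} (the sum of squared coefficients), so z^-1 = qbar / (\frac{181}{25}) = -\frac{45}{181} - \frac{50}{181} e_{1}; translating back:
Answer: -\frac{45}{181} - \frac{50}{181}i


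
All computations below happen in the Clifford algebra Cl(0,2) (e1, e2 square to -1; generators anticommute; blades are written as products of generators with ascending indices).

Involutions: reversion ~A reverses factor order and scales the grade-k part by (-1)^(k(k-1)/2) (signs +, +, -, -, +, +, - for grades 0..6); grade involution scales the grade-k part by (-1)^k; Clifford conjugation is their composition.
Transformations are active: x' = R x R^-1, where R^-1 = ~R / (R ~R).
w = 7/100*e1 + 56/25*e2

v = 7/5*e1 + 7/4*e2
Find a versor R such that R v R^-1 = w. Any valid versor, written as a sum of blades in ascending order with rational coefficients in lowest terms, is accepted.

Key observation: q(v) = q(w) = -2009/400 (sandwiches preserve the norm), so R = v + w = 147/100*e1 + 399/100*e2 works whenever it is invertible — the component of v along it is kept and (v - w)/2 reverses, sending v to w.
Answer: 147/100*e1 + 399/100*e2


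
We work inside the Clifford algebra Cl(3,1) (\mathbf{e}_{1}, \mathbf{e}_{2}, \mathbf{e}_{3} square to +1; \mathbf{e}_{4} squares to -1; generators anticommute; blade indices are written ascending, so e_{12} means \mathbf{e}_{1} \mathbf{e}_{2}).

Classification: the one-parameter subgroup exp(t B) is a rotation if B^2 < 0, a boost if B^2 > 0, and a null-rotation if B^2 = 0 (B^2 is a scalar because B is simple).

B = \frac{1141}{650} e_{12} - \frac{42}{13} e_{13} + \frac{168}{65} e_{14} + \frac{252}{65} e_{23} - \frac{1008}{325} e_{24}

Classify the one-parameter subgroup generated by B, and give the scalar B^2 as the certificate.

B^2 term by term: the squares give (\frac{1141}{650})^2*(e_{12})^2 + (-\frac{42}{13})^2*(e_{13})^2 + (\frac{168}{65})^2*(e_{14})^2 + (\frac{252}{65})^2*(e_{23})^2 + (-\frac{1008}{325})^2*(e_{24})^2 = \frac{1301881}{422500}*(-1) + \frac{1764}{169}*(-1) + \frac{28224}{4225}*(+1) + \frac{63504}{4225}*(-1) + \frac{1016064}{105625}*(+1) = -\frac{49}{4} (each basis 2-blade squares to minus the product of its generators' squares); cross terms between blades sharing an index anticommute and cancel; the commuting (index-disjoint) pairs give grade-4 terms 2*c*c'*(blade product), which cancel blade by blade — e_{1234}: -\frac{84672}{4225} + \frac{84672}{4225} = 0 — confirming B is simple. So B^2 = -\frac{49}{4}.
Answer: rotation, certificate B^2 = -\frac{49}{4}. One invariant decides it: the square -\frac{49}{4} survives every conjugation, and its sign is exactly the classification.


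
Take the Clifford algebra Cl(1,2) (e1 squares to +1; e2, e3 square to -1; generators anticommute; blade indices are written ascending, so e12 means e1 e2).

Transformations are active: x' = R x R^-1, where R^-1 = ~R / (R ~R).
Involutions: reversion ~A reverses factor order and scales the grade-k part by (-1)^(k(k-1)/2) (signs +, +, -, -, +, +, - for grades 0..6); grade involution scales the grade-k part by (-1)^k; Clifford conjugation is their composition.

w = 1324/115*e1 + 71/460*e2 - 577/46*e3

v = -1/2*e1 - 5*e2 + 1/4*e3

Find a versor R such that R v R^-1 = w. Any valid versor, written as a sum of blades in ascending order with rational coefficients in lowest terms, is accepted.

Why this works: both vectors square to -397/16, so q(v) = q(w) and R = v + w = 2533/230*e1 - 2229/460*e2 - 1131/92*e3 carries v to w — its own direction survives, the complement (v - w)/2 flips.
Answer: 2533/230*e1 - 2229/460*e2 - 1131/92*e3


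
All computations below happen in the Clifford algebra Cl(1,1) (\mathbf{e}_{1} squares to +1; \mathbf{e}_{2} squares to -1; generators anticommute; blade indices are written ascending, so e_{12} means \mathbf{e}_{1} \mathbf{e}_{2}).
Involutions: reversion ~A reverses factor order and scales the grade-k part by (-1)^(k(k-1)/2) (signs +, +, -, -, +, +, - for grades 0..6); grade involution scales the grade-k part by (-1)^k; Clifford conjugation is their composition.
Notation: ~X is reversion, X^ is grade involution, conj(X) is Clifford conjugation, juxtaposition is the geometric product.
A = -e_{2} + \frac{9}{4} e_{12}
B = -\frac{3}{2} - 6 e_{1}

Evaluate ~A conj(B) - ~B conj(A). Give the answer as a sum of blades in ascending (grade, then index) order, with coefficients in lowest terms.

first term: 15 e_{2} + \frac{75}{8} e_{12}
second term: 12 e_{2} - \frac{21}{8} e_{12}
Answer: 3 e_{2} + 12 e_{12}


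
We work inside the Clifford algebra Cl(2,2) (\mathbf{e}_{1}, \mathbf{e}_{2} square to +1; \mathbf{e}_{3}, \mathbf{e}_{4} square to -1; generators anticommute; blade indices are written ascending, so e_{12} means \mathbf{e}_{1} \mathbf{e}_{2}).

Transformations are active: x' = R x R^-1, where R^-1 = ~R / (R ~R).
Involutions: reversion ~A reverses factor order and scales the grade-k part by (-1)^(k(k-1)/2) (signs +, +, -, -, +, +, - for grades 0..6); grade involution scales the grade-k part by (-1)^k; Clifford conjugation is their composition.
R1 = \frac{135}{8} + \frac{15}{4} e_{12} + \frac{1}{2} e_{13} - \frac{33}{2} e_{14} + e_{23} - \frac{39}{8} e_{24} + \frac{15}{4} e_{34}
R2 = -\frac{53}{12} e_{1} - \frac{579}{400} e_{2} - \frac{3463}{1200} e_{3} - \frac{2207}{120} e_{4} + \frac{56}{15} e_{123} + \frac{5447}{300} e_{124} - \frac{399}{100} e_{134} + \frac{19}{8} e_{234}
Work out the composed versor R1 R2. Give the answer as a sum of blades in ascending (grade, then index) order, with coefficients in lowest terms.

Distribute over the grade parts of R1 (each basis-blade product reordered to ascending indices, repeated generators contracted through their squares):
<R1>_0 (= \frac{135}{8}) R2 = -\frac{2385}{32} e_{1} - \frac{15633}{640} e_{2} - \frac{31167}{640} e_{3} - \frac{19863}{64} e_{4} + 63 e_{123} + \frac{49023}{160} e_{124} - \frac{10773}{160} e_{134} + \frac{2565}{64} e_{234}
<R1>_2 (= \frac{15}{4} e_{12} + \frac{1}{2} e_{13} - \frac{33}{2} e_{14} + e_{23} - \frac{39}{8} e_{24} + \frac{15}{4} e_{34}) R2 = -\frac{24145}{64} e_{1} + \frac{209857}{960} e_{2} + \frac{4193}{960} e_{3} - \frac{20283}{128} e_{4} - \frac{4601}{192} e_{123} - \frac{8343}{160} e_{124} - \frac{4033}{40} e_{134} + \frac{18337}{384} e_{234}
Summing the partial products and collecting blades:
Answer: -\frac{28915}{64} e_{1} + \frac{74563}{384} e_{2} - \frac{17023}{384} e_{3} - \frac{60009}{128} e_{4} + \frac{7495}{192} e_{123} + \frac{1017}{4} e_{124} - \frac{5381}{32} e_{134} + \frac{33727}{384} e_{234}


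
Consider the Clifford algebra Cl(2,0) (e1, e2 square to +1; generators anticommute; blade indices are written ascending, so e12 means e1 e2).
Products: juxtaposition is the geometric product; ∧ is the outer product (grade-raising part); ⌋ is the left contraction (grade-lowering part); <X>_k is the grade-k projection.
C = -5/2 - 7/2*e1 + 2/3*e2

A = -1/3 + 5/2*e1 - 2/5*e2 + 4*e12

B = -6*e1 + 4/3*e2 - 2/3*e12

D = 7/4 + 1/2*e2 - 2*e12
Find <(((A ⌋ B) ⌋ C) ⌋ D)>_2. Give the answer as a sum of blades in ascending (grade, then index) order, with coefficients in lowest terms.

step 1: -193/15 + 26/15*e1 - 19/9*e2 + 2/9*e12
step 2: 6667/270 + 1351/30*e1 - 386/45*e2
step 3: 42037/1080 - 772/45*e1 - 41969/540*e2 - 6667/135*e12
step 4: -6667/135*e12
Answer: -6667/135*e12


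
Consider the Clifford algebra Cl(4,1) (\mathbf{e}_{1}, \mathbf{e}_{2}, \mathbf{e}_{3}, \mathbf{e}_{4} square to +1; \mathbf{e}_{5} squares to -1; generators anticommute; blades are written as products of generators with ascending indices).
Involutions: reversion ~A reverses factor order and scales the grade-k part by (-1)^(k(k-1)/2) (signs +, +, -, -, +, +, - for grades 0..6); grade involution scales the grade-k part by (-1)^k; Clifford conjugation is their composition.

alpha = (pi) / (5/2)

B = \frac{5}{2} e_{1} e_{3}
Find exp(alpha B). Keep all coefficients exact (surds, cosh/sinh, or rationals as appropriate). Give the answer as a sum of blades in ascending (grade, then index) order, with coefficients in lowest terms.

B^2 = (\frac{5}{2})^2*(e_{1} e_{3})^2 = \frac{25}{4}*(-1) = -\frac{25}{4} (a basis 2-blade squares to minus the product of its generators' squares).
B^2 = -\frac{25}{4} — circular case — the even/odd split gives cos and sin: l = \frac{5}{2}, alpha*l = \pi, so exp(alpha B) = cos(\pi) + (sin(\pi)/(\frac{5}{2}))*B = -1 + (0)*B.
Answer: -1


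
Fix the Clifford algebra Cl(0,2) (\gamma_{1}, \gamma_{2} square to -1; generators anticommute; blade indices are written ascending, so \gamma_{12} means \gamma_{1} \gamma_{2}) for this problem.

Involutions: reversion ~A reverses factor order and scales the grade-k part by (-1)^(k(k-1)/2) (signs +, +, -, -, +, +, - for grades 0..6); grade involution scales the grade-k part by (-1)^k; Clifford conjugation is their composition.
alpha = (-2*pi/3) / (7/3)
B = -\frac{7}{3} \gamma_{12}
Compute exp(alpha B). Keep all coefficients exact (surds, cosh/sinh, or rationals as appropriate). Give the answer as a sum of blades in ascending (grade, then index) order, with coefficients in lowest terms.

B^2 = (-\frac{7}{3})^2*(\gamma_{12})^2 = \frac{49}{9}*(-1) = -\frac{49}{9} (a basis 2-blade squares to minus the product of its generators' squares).
B^2 = -\frac{49}{9} — circular case — the even/odd split gives cos and sin: l = \frac{7}{3}, alpha*l = - \frac{2 \pi}{3}, so exp(alpha B) = cos(- \frac{2 \pi}{3}) + (sin(- \frac{2 \pi}{3})/(\frac{7}{3}))*B = - \frac{1}{2} + (- \frac{3 \sqrt{3}}{14})*B.
Answer: - \frac{1}{2} + \frac{\sqrt{3}}{2} \gamma_{12}


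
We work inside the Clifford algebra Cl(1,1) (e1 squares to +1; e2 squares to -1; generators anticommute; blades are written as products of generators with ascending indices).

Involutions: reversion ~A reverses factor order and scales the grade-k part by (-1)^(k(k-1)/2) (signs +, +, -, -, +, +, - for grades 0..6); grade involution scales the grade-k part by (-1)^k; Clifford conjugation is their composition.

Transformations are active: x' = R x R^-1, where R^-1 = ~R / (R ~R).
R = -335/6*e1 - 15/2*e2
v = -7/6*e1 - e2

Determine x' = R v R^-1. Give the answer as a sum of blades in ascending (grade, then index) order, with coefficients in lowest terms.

~R = -335/6*e1 - 15/2*e2, and R ~R = 27550/9, so R^-1 = ~R / (27550/9).
R v = 2075/36 + 565/12*e1 e2
Answer: -12377/13224*e1 + 3163/4408*e2


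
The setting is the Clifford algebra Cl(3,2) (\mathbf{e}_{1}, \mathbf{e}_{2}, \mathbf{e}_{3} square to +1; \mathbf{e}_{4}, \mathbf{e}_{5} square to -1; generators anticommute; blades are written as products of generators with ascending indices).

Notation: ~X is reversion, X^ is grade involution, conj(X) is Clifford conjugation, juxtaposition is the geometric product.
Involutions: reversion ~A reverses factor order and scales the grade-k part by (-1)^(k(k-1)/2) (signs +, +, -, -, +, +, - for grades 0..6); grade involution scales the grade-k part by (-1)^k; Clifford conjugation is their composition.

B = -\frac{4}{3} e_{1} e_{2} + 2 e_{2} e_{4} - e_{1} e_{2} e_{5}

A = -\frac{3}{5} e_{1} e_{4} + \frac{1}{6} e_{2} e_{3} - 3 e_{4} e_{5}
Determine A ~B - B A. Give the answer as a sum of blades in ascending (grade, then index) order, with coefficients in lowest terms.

first term: \frac{6}{5} e_{1} e_{2} - \frac{2}{9} e_{1} e_{3} - \frac{4}{5} e_{2} e_{4} + 6 e_{2} e_{5} + \frac{1}{3} e_{3} e_{4} + 3 e_{1} e_{2} e_{4} - \frac{1}{6} e_{1} e_{3} e_{5} - \frac{3}{5} e_{2} e_{4} e_{5} - 4 e_{1} e_{2} e_{4} e_{5}
second term: \frac{6}{5} e_{1} e_{2} - \frac{2}{9} e_{1} e_{3} - \frac{4}{5} e_{2} e_{4} + 6 e_{2} e_{5} + \frac{1}{3} e_{3} e_{4} + 3 e_{1} e_{2} e_{4} - \frac{1}{6} e_{1} e_{3} e_{5} - \frac{3}{5} e_{2} e_{4} e_{5} + 4 e_{1} e_{2} e_{4} e_{5}
Answer: -8 e_{1} e_{2} e_{4} e_{5}


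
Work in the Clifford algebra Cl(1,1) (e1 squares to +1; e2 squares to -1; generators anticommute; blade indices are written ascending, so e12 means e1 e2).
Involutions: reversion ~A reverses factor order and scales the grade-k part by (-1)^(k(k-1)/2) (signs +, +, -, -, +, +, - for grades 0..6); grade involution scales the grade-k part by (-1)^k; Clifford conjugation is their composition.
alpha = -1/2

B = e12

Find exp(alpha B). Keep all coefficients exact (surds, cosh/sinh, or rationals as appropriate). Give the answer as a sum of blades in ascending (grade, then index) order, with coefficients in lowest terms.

B^2 = (1)^2*(e12)^2 = 1*(+1) = 1 (a basis 2-blade squares to minus the product of its generators' squares).
B^2 = 1 — since the square is positive, the closed form is hyperbolic: l = 1, alpha*l = -1/2, so exp(alpha B) = cosh(-1/2) + (sinh(-1/2)/1)*B = cosh(1/2) + (-sinh(1/2))*B.
Answer: cosh(1/2) - sinh(1/2)*e12


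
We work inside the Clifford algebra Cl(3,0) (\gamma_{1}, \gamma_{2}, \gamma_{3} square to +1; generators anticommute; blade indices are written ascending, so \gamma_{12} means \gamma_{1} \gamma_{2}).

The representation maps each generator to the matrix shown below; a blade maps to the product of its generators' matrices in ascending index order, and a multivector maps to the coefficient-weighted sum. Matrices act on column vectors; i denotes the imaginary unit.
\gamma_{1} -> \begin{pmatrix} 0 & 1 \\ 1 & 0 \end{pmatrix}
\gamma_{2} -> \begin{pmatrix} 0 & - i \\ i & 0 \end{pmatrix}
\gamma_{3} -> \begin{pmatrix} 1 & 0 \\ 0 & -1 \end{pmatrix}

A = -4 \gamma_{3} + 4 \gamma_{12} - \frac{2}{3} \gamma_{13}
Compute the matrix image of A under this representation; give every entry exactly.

Bivector images (products of the table entries): rho(\gamma_{12}) = rho(\gamma_{1})rho(\gamma_{2}) = \begin{pmatrix} i & 0 \\ 0 & - i \end{pmatrix}; rho(\gamma_{13}) = rho(\gamma_{1})rho(\gamma_{3}) = \begin{pmatrix} 0 & -1 \\ 1 & 0 \end{pmatrix}.
M = (-4)*rho(\gamma_{3}) + (4)*rho(\gamma_{12}) + (-\frac{2}{3})*rho(\gamma_{13}), summed entrywise:
Answer: \begin{pmatrix} -4 + 4 i & \frac{2}{3} \\ - \frac{2}{3} & 4 - 4 i \end{pmatrix}


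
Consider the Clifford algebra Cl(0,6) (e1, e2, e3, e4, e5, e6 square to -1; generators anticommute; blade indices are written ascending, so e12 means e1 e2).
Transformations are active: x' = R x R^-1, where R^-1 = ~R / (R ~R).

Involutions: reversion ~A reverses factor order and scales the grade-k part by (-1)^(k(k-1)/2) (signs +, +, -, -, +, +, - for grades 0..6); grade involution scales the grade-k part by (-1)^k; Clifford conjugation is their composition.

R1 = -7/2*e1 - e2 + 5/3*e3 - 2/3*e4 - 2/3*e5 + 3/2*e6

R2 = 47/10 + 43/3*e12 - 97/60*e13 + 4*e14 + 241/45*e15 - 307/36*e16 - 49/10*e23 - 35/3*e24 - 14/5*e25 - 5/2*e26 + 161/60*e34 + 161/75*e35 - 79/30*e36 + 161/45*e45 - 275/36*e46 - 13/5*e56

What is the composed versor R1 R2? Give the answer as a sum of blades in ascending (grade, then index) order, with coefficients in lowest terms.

Distribute over the terms of R1 (each basis-blade product reordered to ascending indices, repeated generators contracted through their squares):
(-7/2*e1) R2 = -329/20*e1 + 301/6*e2 - 679/120*e3 + 14*e4 + 1687/90*e5 - 2149/72*e6 + 343/20*e123 + 245/6*e124 + 49/5*e125 + 35/4*e126 - 1127/120*e134 - 1127/150*e135 + 553/60*e136 - 1127/90*e145 + 1925/72*e146 + 91/10*e156
(-e2) R2 = -43/3*e1 - 47/10*e2 - 49/10*e3 - 35/3*e4 - 14/5*e5 - 5/2*e6 - 97/60*e123 + 4*e124 + 241/45*e125 - 307/36*e126 - 161/60*e234 - 161/75*e235 + 79/30*e236 - 161/45*e245 + 275/36*e246 + 13/5*e256
(5/3*e3) R2 = -97/36*e1 - 49/6*e2 + 47/6*e3 - 161/36*e4 - 161/45*e5 + 79/18*e6 + 215/9*e123 - 20/3*e134 - 241/27*e135 + 1535/108*e136 + 175/9*e234 + 14/3*e235 + 25/6*e236 + 161/27*e345 - 1375/108*e346 - 13/3*e356
(-2/3*e4) R2 = -8/3*e1 + 70/9*e2 - 161/90*e3 - 47/15*e4 + 322/135*e5 - 275/54*e6 - 86/9*e124 + 97/90*e134 + 482/135*e145 - 307/54*e146 + 49/15*e234 - 28/15*e245 - 5/3*e246 + 322/225*e345 - 79/45*e346 + 26/15*e456
(-2/3*e5) R2 = -482/135*e1 + 28/15*e2 - 322/225*e3 - 322/135*e4 - 47/15*e5 - 26/15*e6 - 86/9*e125 + 97/90*e135 - 8/3*e145 - 307/54*e156 + 49/15*e235 + 70/9*e245 - 5/3*e256 - 161/90*e345 - 79/45*e356 - 275/54*e456
(3/2*e6) R2 = -307/24*e1 - 15/4*e2 - 79/20*e3 - 275/24*e4 - 39/10*e5 + 141/20*e6 + 43/2*e126 - 97/40*e136 + 6*e146 + 241/30*e156 - 147/20*e236 - 35/2*e246 - 21/5*e256 + 161/40*e346 + 161/50*e356 + 161/30*e456
Summing the partial products and collecting blades:
Answer: -56707/1080*e1 + 1555/36*e2 - 1979/200*e3 - 4129/216*e4 + 1042/135*e5 - 29953/1080*e6 + 1774/45*e123 + 635/18*e124 + 28/5*e125 + 391/18*e126 - 5393/360*e134 - 10369/675*e135 + 4537/216*e136 - 3137/270*e145 + 5843/216*e146 + 3091/270*e156 + 721/36*e234 + 434/75*e235 - 11/20*e236 + 7/3*e245 - 415/36*e246 - 49/15*e256 + 7567/1350*e345 - 11299/1080*e346 - 1291/450*e356 + 271/135*e456


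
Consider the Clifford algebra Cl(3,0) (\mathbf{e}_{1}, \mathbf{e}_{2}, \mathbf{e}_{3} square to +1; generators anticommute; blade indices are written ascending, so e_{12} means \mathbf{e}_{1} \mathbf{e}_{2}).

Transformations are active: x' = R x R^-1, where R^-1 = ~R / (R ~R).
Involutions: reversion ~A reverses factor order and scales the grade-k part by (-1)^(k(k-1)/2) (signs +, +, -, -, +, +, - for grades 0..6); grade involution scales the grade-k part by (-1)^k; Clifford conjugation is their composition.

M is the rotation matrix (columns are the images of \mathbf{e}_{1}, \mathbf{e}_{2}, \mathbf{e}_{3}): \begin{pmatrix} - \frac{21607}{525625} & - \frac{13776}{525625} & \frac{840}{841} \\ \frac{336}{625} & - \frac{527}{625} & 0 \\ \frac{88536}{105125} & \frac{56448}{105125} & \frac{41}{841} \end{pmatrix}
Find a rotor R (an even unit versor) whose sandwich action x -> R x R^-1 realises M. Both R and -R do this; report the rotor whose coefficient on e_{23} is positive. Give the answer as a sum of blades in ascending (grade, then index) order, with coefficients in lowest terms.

Method: write R = a + b12*e_{12} + b13*e_{13} + b23*e_{23} with a^2 + b12^2 + b13^2 + b23^2 = 1 (so R^-1 = ~R). Expanding the columns R e_j ~R gives tr M = 4a^2 - 1 and, from the antisymmetric part, M21 - M12 = -4a*b12, M13 - M31 = 4a*b13, M32 - M23 = -4a*b23.
Here tr M = -\frac{439189}{525625}, so a^2 = (1 + tr M)/4 = \frac{21609}{525625} and a = ±\frac{147}{725}. Taking a = \frac{147}{725}: M21 - M12 = \frac{296352}{525625}, M13 - M31 = \frac{16464}{105125}, M32 - M23 = \frac{56448}{105125}, giving b12 = -\frac{504}{725}, b13 = \frac{28}{145}, b23 = -\frac{96}{145}, i.e. R = \frac{147}{725} - \frac{504}{725} e_{12} + \frac{28}{145} e_{13} - \frac{96}{145} e_{23}.
Its e_{23} coefficient is negative, so report the other preimage -R.
Answer: -\frac{147}{725} + \frac{504}{725} e_{12} - \frac{28}{145} e_{13} + \frac{96}{145} e_{23}. Note: both R and -R realise this M (trace -\frac{439189}{525625}); the covering map identifies them, and the e_{23}-coefficient sign is the tie-breaker.


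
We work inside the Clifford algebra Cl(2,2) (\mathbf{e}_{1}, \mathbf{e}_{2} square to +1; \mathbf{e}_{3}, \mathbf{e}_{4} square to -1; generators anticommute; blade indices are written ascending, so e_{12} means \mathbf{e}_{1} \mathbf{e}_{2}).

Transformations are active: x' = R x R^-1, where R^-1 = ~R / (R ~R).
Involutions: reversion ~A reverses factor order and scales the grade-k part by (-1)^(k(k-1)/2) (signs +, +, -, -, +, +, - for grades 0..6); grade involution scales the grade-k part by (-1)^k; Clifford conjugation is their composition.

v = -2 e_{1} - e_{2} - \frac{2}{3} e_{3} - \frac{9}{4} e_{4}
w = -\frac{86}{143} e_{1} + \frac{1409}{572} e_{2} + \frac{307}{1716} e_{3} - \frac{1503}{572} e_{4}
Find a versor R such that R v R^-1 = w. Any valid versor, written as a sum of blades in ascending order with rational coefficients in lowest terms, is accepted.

R = v + w = -\frac{372}{143} e_{1} + \frac{837}{572} e_{2} - \frac{279}{572} e_{3} - \frac{1395}{286} e_{4} works: the equal norms (-\frac{73}{144}) guarantee its sandwich swaps v into w.
Answer: -\frac{372}{143} e_{1} + \frac{837}{572} e_{2} - \frac{279}{572} e_{3} - \frac{1395}{286} e_{4}


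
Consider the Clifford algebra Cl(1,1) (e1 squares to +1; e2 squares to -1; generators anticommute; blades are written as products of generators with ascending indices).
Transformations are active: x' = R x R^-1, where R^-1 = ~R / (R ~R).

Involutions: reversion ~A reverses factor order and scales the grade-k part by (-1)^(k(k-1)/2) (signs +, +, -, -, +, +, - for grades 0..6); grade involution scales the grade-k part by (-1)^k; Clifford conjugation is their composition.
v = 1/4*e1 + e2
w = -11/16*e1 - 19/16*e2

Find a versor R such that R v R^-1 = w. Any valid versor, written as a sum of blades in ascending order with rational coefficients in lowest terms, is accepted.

Reasoning: v^2 = w^2 = -15/16 since conjugation preserves the quadratic form; R = v + w = -7/16*e1 - 3/16*e2 is then valid when invertible, keeping its own part and reversing (v - w)/2.
Answer: -7/16*e1 - 3/16*e2


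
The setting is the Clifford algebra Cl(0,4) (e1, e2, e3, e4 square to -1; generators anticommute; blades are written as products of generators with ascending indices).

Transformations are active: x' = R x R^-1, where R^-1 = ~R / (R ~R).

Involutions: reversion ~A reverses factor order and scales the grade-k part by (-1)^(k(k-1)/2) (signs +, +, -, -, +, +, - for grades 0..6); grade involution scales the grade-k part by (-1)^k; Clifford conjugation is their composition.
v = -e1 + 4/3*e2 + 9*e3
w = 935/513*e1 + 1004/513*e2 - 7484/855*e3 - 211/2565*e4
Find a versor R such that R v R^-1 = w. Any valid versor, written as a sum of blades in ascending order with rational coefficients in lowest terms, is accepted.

Key observation: q(v) = q(w) = -754/9 (sandwiches preserve the norm), so R = v + w = 422/513*e1 + 1688/513*e2 + 211/855*e3 - 211/2565*e4 works whenever it is invertible — the component of v along it is kept and (v - w)/2 reverses, sending v to w.
Answer: 422/513*e1 + 1688/513*e2 + 211/855*e3 - 211/2565*e4


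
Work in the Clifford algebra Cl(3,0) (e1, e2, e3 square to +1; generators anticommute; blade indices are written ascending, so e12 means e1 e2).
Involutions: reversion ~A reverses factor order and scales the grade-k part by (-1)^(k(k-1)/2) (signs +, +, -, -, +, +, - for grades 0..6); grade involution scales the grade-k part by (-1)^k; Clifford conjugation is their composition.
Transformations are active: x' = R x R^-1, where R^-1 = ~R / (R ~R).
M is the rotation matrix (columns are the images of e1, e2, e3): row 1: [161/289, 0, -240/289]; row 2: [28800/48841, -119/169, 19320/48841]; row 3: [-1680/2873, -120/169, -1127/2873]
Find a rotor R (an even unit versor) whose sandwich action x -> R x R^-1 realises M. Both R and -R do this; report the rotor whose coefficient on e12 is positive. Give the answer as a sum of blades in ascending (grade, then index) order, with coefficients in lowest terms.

Method: write R = a + b12*e12 + b13*e13 + b23*e23 with a^2 + b12^2 + b13^2 + b23^2 = 1 (so R^-1 = ~R). Expanding the columns R e_j ~R gives tr M = 4a^2 - 1 and, from the antisymmetric part, M21 - M12 = -4a*b12, M13 - M31 = 4a*b13, M32 - M23 = -4a*b23.
Here tr M = -26341/48841, so a^2 = (1 + tr M)/4 = 5625/48841 and a = ±75/221. Taking a = 75/221: M21 - M12 = 28800/48841, M13 - M31 = -12000/48841, M32 - M23 = -54000/48841, giving b12 = -96/221, b13 = -40/221, b23 = 180/221, i.e. R = 75/221 - 96/221*e12 - 40/221*e13 + 180/221*e23.
Its e12 coefficient is negative, so report the other preimage -R.
Answer: -75/221 + 96/221*e12 + 40/221*e13 - 180/221*e23. Why the constraint matters: R and -R act identically through the sandwich — M has trace -26341/48841 either way — so only the sign condition on e12 picks one of the two preimages.


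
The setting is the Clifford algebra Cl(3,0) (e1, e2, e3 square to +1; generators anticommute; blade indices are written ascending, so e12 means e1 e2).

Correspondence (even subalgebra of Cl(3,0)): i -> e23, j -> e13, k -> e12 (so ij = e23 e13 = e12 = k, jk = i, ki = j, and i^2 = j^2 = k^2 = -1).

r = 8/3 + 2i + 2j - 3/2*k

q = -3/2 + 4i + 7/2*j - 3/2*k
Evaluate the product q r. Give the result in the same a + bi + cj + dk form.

In blades: q = -3/2 - 3/2*e12 + 7/2*e13 + 4*e23, r = 8/3 - 3/2*e12 + 2*e13 + 2*e23.
Distribute q over r term by term (generator squares from the signature, products reordered to ascending indices): (-3/2)*r = -4 + 9/4*e12 - 3*e13 - 3*e23; (-3/2*e12)*r = -9/4 - 4*e12 - 3*e13 + 3*e23; (7/2*e13)*r = -7 - 7*e12 + 28/3*e13 - 21/4*e23; (4*e23)*r = -8 + 8*e12 + 6*e13 + 32/3*e23.
Sum: -85/4 - 3/4*e12 + 28/3*e13 + 65/12*e23; translating back through the correspondence:
Answer: -85/4 + 65/12*i + 28/3*j - 3/4*k


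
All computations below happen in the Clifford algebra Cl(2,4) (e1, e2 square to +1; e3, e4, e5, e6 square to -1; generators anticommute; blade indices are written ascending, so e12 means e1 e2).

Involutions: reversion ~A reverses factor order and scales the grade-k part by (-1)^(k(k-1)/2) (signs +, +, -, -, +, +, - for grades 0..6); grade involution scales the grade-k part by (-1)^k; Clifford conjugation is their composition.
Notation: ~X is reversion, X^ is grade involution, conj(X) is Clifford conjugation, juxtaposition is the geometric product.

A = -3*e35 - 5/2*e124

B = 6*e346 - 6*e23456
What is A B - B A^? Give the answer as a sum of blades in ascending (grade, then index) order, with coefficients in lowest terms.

first term: 18*e246 + 18*e456 - 15*e1236 - 15*e1356
second term: 18*e246 - 18*e456 + 15*e1236 - 15*e1356
Answer: 36*e456 - 30*e1236


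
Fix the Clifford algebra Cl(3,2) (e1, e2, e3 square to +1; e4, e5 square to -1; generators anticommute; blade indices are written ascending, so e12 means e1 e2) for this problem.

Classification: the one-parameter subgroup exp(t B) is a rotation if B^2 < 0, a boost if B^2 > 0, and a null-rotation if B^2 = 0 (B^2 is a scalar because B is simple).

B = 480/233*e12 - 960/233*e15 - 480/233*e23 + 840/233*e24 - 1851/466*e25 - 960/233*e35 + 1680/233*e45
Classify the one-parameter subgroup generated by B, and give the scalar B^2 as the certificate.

B^2 term by term: the squares give (480/233)^2*(e12)^2 + (-960/233)^2*(e15)^2 + (-480/233)^2*(e23)^2 + (840/233)^2*(e24)^2 + (-1851/466)^2*(e25)^2 + (-960/233)^2*(e35)^2 + (1680/233)^2*(e45)^2 = 230400/54289*(-1) + 921600/54289*(+1) + 230400/54289*(-1) + 705600/54289*(+1) + 3426201/217156*(+1) + 921600/54289*(+1) + 2822400/54289*(-1) = 9/4 (each basis 2-blade squares to minus the product of its generators' squares); cross terms between blades sharing an index anticommute and cancel; the commuting (index-disjoint) pairs give grade-4 terms 2*c*c'*(blade product), which cancel blade by blade — e1235: -921600/54289 + 921600/54289 = 0; e1245: 1612800/54289 - 1612800/54289 = 0; e2345: -1612800/54289 + 1612800/54289 = 0 — confirming B is simple. So B^2 = 9/4.
Answer: boost, certificate B^2 = 9/4. Certificate logic: 9/4 is a conjugation-invariant scalar, so its sign fixes rotation versus boost versus null-rotation outright.


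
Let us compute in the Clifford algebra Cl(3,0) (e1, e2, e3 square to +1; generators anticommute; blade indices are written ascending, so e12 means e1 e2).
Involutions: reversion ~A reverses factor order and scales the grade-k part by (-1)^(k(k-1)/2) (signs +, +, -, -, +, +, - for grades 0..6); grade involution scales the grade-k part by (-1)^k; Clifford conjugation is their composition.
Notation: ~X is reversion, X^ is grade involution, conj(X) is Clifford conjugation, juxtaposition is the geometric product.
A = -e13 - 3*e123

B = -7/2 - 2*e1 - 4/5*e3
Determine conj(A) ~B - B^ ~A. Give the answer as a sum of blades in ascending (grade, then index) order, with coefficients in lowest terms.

first term: -4/5*e1 + 2*e3 + 12/5*e12 - 7/2*e13 + 6*e23 + 21/2*e123
second term: -4/5*e1 + 2*e3 + 12/5*e12 - 7/2*e13 + 6*e23 - 21/2*e123
Answer: 21*e123


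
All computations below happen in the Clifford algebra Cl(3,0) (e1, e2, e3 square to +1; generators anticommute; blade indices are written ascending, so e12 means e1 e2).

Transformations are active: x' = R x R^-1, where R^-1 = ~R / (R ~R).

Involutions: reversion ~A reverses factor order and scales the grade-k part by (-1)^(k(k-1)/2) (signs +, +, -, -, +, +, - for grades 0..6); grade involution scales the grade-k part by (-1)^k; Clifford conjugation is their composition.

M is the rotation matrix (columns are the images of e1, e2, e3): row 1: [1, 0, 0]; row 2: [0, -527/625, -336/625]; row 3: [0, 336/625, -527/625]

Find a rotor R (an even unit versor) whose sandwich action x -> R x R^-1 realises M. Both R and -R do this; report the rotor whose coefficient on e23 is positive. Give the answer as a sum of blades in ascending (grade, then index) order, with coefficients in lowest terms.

Method: write R = a + b12*e12 + b13*e13 + b23*e23 with a^2 + b12^2 + b13^2 + b23^2 = 1 (so R^-1 = ~R). Expanding the columns R e_j ~R gives tr M = 4a^2 - 1 and, from the antisymmetric part, M21 - M12 = -4a*b12, M13 - M31 = 4a*b13, M32 - M23 = -4a*b23.
Here tr M = -429/625, so a^2 = (1 + tr M)/4 = 49/625 and a = ±7/25. Taking a = 7/25: M21 - M12 = 0, M13 - M31 = 0, M32 - M23 = 672/625, giving b12 = 0, b13 = 0, b23 = -24/25, i.e. R = 7/25 - 24/25*e23.
Its e23 coefficient is negative, so report the other preimage -R.
Answer: -7/25 + 24/25*e23. Sheet selection: the two-to-one cover makes ±R indistinguishable at the matrix level (trace -429/625), so uniqueness comes from the required sign on e23.


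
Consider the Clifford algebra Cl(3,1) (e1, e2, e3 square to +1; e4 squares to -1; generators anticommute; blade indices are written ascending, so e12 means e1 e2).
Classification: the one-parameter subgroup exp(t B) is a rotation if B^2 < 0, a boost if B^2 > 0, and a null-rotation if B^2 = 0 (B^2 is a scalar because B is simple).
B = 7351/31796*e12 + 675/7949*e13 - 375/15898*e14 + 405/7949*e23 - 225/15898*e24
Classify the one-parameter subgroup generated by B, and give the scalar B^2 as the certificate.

B^2 term by term: the squares give (7351/31796)^2*(e12)^2 + (675/7949)^2*(e13)^2 + (-375/15898)^2*(e14)^2 + (405/7949)^2*(e23)^2 + (-225/15898)^2*(e24)^2 = 54037201/1010985616*(-1) + 455625/63186601*(-1) + 140625/252746404*(+1) + 164025/63186601*(-1) + 50625/252746404*(+1) = -1/16 (each basis 2-blade squares to minus the product of its generators' squares); cross terms between blades sharing an index anticommute and cancel; the commuting (index-disjoint) pairs give grade-4 terms 2*c*c'*(blade product), which cancel blade by blade — e1234: 151875/63186601 - 151875/63186601 = 0 — confirming B is simple. So B^2 = -1/16.
Answer: rotation, certificate B^2 = -1/16. Because -1/16 is invariant under every versor sandwich, the classification follows from its sign alone.


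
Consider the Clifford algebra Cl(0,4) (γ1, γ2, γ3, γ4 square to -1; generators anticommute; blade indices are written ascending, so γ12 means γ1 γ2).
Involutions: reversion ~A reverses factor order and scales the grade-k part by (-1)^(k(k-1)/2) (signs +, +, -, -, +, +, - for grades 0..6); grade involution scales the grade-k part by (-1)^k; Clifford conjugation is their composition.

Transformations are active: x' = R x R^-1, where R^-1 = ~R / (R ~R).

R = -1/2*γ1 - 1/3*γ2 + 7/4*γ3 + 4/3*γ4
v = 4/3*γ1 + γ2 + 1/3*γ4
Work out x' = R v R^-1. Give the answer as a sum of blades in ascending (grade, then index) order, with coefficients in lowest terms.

~R = -1/2*γ1 - 1/3*γ2 + 7/4*γ3 + 4/3*γ4, and R ~R = -749/144, so R^-1 = ~R / (-749/144).
R v = 5/9 - 1/18*γ12 - 7/3*γ13 - 35/18*γ14 - 7/4*γ23 - 13/9*γ24 + 7/12*γ34
Answer: -2756/2247*γ1 - 2087/2247*γ2 - 40/107*γ3 - 463/749*γ4


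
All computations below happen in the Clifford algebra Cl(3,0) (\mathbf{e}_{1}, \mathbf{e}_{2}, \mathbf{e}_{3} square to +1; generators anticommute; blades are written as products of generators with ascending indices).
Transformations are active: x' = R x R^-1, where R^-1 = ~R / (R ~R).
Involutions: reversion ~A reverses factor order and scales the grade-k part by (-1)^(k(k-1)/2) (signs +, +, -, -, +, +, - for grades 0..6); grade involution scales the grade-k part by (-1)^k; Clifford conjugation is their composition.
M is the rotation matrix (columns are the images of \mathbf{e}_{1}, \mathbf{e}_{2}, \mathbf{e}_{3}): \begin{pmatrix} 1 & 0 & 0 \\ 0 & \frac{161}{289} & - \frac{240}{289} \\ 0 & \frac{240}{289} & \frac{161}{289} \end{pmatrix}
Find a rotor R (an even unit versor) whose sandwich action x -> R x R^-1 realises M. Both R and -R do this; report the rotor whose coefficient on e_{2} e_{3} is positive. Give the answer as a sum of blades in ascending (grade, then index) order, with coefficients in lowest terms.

Method: write R = a + b12*e_{1} e_{2} + b13*e_{1} e_{3} + b23*e_{2} e_{3} with a^2 + b12^2 + b13^2 + b23^2 = 1 (so R^-1 = ~R). Expanding the columns R e_j ~R gives tr M = 4a^2 - 1 and, from the antisymmetric part, M21 - M12 = -4a*b12, M13 - M31 = 4a*b13, M32 - M23 = -4a*b23.
Here tr M = \frac{611}{289}, so a^2 = (1 + tr M)/4 = \frac{225}{289} and a = ±\frac{15}{17}. Taking a = \frac{15}{17}: M21 - M12 = 0, M13 - M31 = 0, M32 - M23 = \frac{480}{289}, giving b12 = 0, b13 = 0, b23 = -\frac{8}{17}, i.e. R = \frac{15}{17} - \frac{8}{17} e_{2} e_{3}.
Its e_{2} e_{3} coefficient is negative, so report the other preimage -R.
Answer: -\frac{15}{17} + \frac{8}{17} e_{2} e_{3}. Sheet selection: the two-to-one cover makes ±R indistinguishable at the matrix level (trace \frac{611}{289}), so uniqueness comes from the required sign on e_{2} e_{3}.


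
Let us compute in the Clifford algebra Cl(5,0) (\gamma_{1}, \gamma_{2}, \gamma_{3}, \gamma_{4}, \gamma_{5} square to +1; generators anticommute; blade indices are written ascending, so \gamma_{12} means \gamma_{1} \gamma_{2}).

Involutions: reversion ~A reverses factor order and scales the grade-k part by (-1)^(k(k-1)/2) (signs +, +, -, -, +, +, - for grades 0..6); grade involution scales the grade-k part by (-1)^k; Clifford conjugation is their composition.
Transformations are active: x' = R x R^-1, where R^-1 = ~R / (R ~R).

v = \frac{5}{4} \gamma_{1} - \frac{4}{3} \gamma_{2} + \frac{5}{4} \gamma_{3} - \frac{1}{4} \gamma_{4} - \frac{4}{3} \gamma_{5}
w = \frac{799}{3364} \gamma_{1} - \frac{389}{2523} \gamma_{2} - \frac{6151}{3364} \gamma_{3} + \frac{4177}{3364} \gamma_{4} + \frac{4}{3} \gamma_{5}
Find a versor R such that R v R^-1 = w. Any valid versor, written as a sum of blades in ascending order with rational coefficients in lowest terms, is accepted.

Since q(v) = q(w) = \frac{971}{144}, the sum R = v + w = \frac{1251}{841} \gamma_{1} - \frac{1251}{841} \gamma_{2} - \frac{973}{1682} \gamma_{3} + \frac{834}{841} \gamma_{4} does the job whenever invertible.
Answer: \frac{1251}{841} \gamma_{1} - \frac{1251}{841} \gamma_{2} - \frac{973}{1682} \gamma_{3} + \frac{834}{841} \gamma_{4}


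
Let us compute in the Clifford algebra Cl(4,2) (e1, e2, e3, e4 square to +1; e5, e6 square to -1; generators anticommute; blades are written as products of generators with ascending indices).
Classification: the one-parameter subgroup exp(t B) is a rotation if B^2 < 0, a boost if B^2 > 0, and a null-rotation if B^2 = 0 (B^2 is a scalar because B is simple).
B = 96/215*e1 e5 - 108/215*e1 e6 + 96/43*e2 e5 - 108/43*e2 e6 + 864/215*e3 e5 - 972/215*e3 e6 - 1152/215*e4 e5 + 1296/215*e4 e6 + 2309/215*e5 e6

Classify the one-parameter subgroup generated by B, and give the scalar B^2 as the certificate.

B^2 term by term: the squares give (96/215)^2*(e1 e5)^2 + (-108/215)^2*(e1 e6)^2 + (96/43)^2*(e2 e5)^2 + (-108/43)^2*(e2 e6)^2 + (864/215)^2*(e3 e5)^2 + (-972/215)^2*(e3 e6)^2 + (-1152/215)^2*(e4 e5)^2 + (1296/215)^2*(e4 e6)^2 + (2309/215)^2*(e5 e6)^2 = 9216/46225*(+1) + 11664/46225*(+1) + 9216/1849*(+1) + 11664/1849*(+1) + 746496/46225*(+1) + 944784/46225*(+1) + 1327104/46225*(+1) + 1679616/46225*(+1) + 5331481/46225*(-1) = -49/25 (each basis 2-blade squares to minus the product of its generators' squares); cross terms between blades sharing an index anticommute and cancel; the commuting (index-disjoint) pairs give grade-4 terms 2*c*c'*(blade product), which cancel blade by blade — e1 e2 e5 e6: 20736/9245 - 20736/9245 = 0; e1 e3 e5 e6: 186624/46225 - 186624/46225 = 0; e1 e4 e5 e6: -248832/46225 + 248832/46225 = 0; e2 e3 e5 e6: 186624/9245 - 186624/9245 = 0; e2 e4 e5 e6: -248832/9245 + 248832/9245 = 0; e3 e4 e5 e6: -2239488/46225 + 2239488/46225 = 0 — confirming B is simple. So B^2 = -49/25.
Answer: rotation, certificate B^2 = -49/25. Because -49/25 is invariant under every versor sandwich, the classification follows from its sign alone.
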